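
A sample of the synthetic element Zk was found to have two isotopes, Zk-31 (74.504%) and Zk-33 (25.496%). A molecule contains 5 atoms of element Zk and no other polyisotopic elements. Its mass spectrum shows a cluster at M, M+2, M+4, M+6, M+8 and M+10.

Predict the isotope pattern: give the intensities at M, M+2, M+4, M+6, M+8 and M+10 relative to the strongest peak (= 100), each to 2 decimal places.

58.44 : 100.00 : 68.44 : 23.42 : 4.01 : 0.27

The 5 Zk atoms are independent, so intensities follow the terms of (0.74504 + 0.25496)^5.
P(M) = 0.74504^5 = 0.229561
P(M+2) = 5 × 0.74504^4 × 0.25496^1 = 0.392790
P(M+4) = 10 × 0.74504^3 × 0.25496^2 = 0.268833
P(M+6) = 10 × 0.74504^2 × 0.25496^3 = 0.091997
P(M+8) = 5 × 0.74504^1 × 0.25496^4 = 0.015741
P(M+10) = 0.25496^5 = 0.001077
The M+2 peak is largest (0.392790); scaling to 100 gives 58.44 : 100.00 : 68.44 : 23.42 : 4.01 : 0.27.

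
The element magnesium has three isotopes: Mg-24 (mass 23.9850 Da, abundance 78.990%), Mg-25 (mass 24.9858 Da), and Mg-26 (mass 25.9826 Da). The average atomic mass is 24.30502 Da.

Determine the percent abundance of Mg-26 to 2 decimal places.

11.01%

Let x and y be the fractions of Mg-25 and Mg-26. Then x + y = 1 − 0.78990 = 0.21010 and 24.9858x + 25.9826y = 24.30502 − 0.78990×23.9850 = 5.3592685.
Substituting: 24.9858x + 25.9826(0.21010 − x) = 5.3592685
(24.9858 − 25.9826)x = -0.09967576  ⇒  x = 0.10000, y = 0.11010
Mg-25: 10.00%, Mg-26: 11.01%.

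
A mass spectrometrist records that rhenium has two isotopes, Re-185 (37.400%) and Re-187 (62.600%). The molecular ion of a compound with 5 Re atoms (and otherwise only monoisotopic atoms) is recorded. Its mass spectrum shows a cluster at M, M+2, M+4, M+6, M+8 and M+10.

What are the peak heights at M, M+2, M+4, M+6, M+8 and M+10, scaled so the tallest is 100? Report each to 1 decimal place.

2.1 : 17.8 : 59.7 : 100.0 : 83.7 : 28.0

Expanding (0.37400 + 0.62600)^5:
P(M) = 0.37400^5 = 0.007317
P(M+2) = 5 × 0.37400^4 × 0.62600^1 = 0.061239
P(M+4) = 10 × 0.37400^3 × 0.62600^2 = 0.205005
P(M+6) = 10 × 0.37400^2 × 0.62600^3 = 0.343136
P(M+8) = 5 × 0.37400^1 × 0.62600^4 = 0.287170
P(M+10) = 0.62600^5 = 0.096133
The M+6 peak is largest (0.343136); scaling to 100 gives 2.1 : 17.8 : 59.7 : 100.0 : 83.7 : 28.0.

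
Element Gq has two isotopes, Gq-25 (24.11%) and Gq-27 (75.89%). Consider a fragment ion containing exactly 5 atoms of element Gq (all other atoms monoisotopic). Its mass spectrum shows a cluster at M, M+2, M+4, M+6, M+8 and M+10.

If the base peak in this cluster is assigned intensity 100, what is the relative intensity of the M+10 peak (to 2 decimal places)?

62.95

Binomial terms of (0.2411 + 0.7589)^5: M 0.0008, M+2 0.0128, M+4 0.0807, M+6 0.2541, M+8 0.3999, M+10 0.2517 → M+8 is the base peak.
P(M+8) = C(5,4) × 0.2411^1 × 0.7589^4 = 5 × 0.2411 × 0.33169445 = 0.399858 (base)
P(M+10) = C(5,5) × 0.2411^0 × 0.7589^5 = 1 × 1.0000 × 0.25172292 = 0.251723
Relative intensity = 0.251723 / 0.399858 × 100 = 62.95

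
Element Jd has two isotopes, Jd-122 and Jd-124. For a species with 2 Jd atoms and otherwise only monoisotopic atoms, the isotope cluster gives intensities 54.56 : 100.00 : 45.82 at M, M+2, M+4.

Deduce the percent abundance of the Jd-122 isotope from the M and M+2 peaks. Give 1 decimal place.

52.2%

Write p for the Jd-122 fraction. I(M+2)/I(M) = [C(2,1)·p^1·(1−p)] / p^2 = 2·(1−p)/p = 100.00/54.56 = 1.8328
(1−p)/p = 1.8328/2 = 0.9164  ⇒  p = 1/(1 + 0.9164) = 0.5218
Jd-122: 52.2%, Jd-124: 47.8%.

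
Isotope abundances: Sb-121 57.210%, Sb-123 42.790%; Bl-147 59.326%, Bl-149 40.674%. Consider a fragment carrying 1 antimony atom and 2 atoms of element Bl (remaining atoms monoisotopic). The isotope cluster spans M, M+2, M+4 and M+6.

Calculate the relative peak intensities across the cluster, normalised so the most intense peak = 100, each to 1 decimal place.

47.2 : 100.0 : 70.6 : 16.6

Antimony pattern (n=1): 0.5721 : 0.4279
Element Bl pattern (n=2): 0.35195743 : 0.48260514 : 0.16543743
Convolve the two distributions (both contribute in 2-u steps):
  M: 0.5721×0.35195743 = 0.201355
  M+2: 0.5721×0.48260514 + 0.4279×0.35195743 = 0.426701
  M+4: 0.5721×0.16543743 + 0.4279×0.48260514 = 0.301153
  M+6: 0.4279×0.16543743 = 0.070791
Scale to base peak (0.426701) = 100: 47.2 : 100.0 : 70.6 : 16.6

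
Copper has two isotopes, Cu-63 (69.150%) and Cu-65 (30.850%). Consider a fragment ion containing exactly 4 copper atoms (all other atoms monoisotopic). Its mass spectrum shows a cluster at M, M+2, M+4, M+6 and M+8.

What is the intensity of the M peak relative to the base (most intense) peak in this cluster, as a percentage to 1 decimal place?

Term probabilities: M 0.2286, M+2 0.4080, M+4 0.2731, M+6 0.0812, M+8 0.0091. Base peak = M+2.
P(M+2) = C(4,1) × 0.69150^3 × 0.30850^1 = 4 × 0.33065611 × 0.3085 = 0.408030 (base)
P(M) = C(4,0) × 0.69150^4 × 0.30850^0 = 1 × 0.2286487 × 1.0000 = 0.228649
Relative intensity = 0.228649 / 0.408030 × 100 = 56.0

56.0%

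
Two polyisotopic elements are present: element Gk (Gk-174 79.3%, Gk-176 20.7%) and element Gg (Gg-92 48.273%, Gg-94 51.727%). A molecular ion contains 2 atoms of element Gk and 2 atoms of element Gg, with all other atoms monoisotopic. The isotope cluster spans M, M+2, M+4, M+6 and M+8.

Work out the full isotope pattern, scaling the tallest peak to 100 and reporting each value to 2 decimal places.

37.52 : 100.00 : 87.62 : 27.97 : 2.94

Element Gk pattern (n=2): 0.628849 : 0.328302 : 0.042849
Element Gg pattern (n=2): 0.23302825 : 0.49940349 : 0.26756825
Convolve the two distributions (both contribute in 2-u steps):
  M: 0.628849×0.23302825 = 0.146540
  M+2: 0.628849×0.49940349 + 0.328302×0.23302825 = 0.390553
  M+4: 0.628849×0.26756825 + 0.328302×0.49940349 + 0.042849×0.23302825 = 0.342200
  M+6: 0.328302×0.26756825 + 0.042849×0.49940349 = 0.109242
  M+8: 0.042849×0.26756825 = 0.011465
Scale to base peak (0.390553) = 100: 37.52 : 100.00 : 87.62 : 27.97 : 2.94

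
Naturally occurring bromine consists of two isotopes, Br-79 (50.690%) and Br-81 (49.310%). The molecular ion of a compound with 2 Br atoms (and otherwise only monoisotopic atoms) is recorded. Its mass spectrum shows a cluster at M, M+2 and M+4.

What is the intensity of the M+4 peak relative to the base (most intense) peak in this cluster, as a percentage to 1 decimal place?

Binomial terms of (0.50690 + 0.49310)^2: M 0.2569, M+2 0.4999, M+4 0.2431 → M+2 is the base peak.
P(M+2) = C(2,1) × 0.50690^1 × 0.49310^1 = 2 × 0.5069 × 0.4931 = 0.499905 (base)
P(M+4) = C(2,2) × 0.50690^0 × 0.49310^2 = 1 × 1.0000 × 0.24314761 = 0.243148
Relative intensity = 0.243148 / 0.499905 × 100 = 48.6

48.6%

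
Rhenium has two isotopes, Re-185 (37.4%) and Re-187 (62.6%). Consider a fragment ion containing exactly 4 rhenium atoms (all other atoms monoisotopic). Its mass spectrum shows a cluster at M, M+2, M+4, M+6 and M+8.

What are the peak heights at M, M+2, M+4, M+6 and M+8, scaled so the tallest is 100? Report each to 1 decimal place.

The 4 Re atoms are independent, so intensities follow the terms of (0.374 + 0.626)^4.
P(M) = 0.374^4 = 0.019565
P(M+2) = 4 × 0.374^3 × 0.626^1 = 0.130993
P(M+4) = 6 × 0.374^2 × 0.626^2 = 0.328884
P(M+6) = 4 × 0.374^1 × 0.626^3 = 0.366990
P(M+8) = 0.626^4 = 0.153567
The M+6 peak is largest (0.366990); scaling to 100 gives 5.3 : 35.7 : 89.6 : 100.0 : 41.8.

5.3 : 35.7 : 89.6 : 100.0 : 41.8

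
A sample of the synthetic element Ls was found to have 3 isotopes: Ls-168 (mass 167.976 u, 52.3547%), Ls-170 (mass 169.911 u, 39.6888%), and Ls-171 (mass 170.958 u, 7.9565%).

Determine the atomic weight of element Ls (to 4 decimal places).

168.9812 u

Average mass = Σ (abundance × isotope mass) = 0.523547 × 167.976 + 0.396888 × 169.911 + 0.079565 × 170.958
= 87.94333 + 67.43564 + 13.60227 = 168.98124 u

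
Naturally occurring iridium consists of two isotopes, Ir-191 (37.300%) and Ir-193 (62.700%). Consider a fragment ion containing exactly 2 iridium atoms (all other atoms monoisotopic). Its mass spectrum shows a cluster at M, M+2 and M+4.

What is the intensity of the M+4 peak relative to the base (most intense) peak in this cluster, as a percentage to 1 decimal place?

Term probabilities: M 0.1391, M+2 0.4677, M+4 0.3931. Base peak = M+2.
P(M+2) = C(2,1) × 0.37300^1 × 0.62700^1 = 2 × 0.3730 × 0.6270 = 0.467742 (base)
P(M+4) = C(2,2) × 0.37300^0 × 0.62700^2 = 1 × 1.0000 × 0.393129 = 0.393129
Relative intensity = 0.393129 / 0.467742 × 100 = 84.0

84.0%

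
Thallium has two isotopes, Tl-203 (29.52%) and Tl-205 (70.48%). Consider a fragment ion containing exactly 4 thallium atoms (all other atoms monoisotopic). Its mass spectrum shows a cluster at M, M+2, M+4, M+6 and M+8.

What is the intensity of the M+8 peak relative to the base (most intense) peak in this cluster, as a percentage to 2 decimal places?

Binomial terms of (0.2952 + 0.7048)^4: M 0.0076, M+2 0.0725, M+4 0.2597, M+6 0.4134, M+8 0.2468 → M+6 is the base peak.
P(M+6) = C(4,3) × 0.2952^1 × 0.7048^3 = 4 × 0.2952 × 0.35010449 = 0.413403 (base)
P(M+8) = C(4,4) × 0.2952^0 × 0.7048^4 = 1 × 1.0000 × 0.24675365 = 0.246754
Relative intensity = 0.246754 / 0.413403 × 100 = 59.69

59.69%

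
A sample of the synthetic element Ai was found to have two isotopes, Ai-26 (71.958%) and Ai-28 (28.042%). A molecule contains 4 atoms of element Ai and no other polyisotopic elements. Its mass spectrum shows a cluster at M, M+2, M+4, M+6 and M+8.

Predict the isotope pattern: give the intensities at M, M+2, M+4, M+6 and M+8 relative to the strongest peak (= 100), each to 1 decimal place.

64.2 : 100.0 : 58.5 : 15.2 : 1.5

Expanding (0.71958 + 0.28042)^4:
P(M) = 0.71958^4 = 0.268112
P(M+2) = 4 × 0.71958^3 × 0.28042^1 = 0.417933
P(M+4) = 6 × 0.71958^2 × 0.28042^2 = 0.244302
P(M+6) = 4 × 0.71958^1 × 0.28042^3 = 0.063470
P(M+8) = 0.28042^4 = 0.006184
The M+2 peak is largest (0.417933); scaling to 100 gives 64.2 : 100.0 : 58.5 : 15.2 : 1.5.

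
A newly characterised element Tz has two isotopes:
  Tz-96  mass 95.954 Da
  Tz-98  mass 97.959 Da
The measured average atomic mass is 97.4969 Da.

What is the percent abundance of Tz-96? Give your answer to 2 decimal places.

23.05%

Let x be the fractional abundance of Tz-96; then Tz-98 has abundance 1 − x.
95.954·x + 97.959·(1 − x) = 97.4969
(95.954 − 97.959)·x = 97.4969 − 97.959
x = -0.4621 / -2.005 = 0.23047 → 23.05% Tz-96, 76.95% Tz-98.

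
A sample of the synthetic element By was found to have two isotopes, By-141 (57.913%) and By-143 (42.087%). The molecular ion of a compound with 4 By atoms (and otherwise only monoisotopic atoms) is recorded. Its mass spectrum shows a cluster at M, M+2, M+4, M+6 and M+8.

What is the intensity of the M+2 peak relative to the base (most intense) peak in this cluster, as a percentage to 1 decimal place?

91.7%

Term probabilities: M 0.1125, M+2 0.3270, M+4 0.3565, M+6 0.1727, M+8 0.0314. Base peak = M+4.
P(M+4) = C(4,2) × 0.57913^2 × 0.42087^2 = 6 × 0.33539156 × 0.17713156 = 0.356451 (base)
P(M+2) = C(4,1) × 0.57913^3 × 0.42087^1 = 4 × 0.19423531 × 0.42087 = 0.326991
Relative intensity = 0.326991 / 0.356451 × 100 = 91.7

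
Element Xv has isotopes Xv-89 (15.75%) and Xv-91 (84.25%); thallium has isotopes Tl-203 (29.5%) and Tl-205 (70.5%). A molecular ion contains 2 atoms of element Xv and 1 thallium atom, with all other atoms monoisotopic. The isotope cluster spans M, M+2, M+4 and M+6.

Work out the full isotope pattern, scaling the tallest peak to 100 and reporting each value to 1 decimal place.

1.5 : 19.1 : 79.2 : 100.0

Element Xv pattern (n=2): 0.02480625 : 0.2653875 : 0.70980625
Thallium pattern (n=1): 0.2950 : 0.7050
Convolve the two distributions (both contribute in 2-u steps):
  M: 0.02480625×0.2950 = 0.007318
  M+2: 0.02480625×0.7050 + 0.2653875×0.2950 = 0.095778
  M+4: 0.2653875×0.7050 + 0.70980625×0.2950 = 0.396491
  M+6: 0.70980625×0.7050 = 0.500413
Scale to base peak (0.500413) = 100: 1.5 : 19.1 : 79.2 : 100.0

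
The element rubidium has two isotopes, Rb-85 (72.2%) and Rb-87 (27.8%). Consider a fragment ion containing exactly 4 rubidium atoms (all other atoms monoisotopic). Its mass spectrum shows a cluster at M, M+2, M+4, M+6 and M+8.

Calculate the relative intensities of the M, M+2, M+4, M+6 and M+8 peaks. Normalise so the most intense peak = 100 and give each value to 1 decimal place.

64.9 : 100.0 : 57.8 : 14.8 : 1.4

The 4 Rb atoms are independent, so intensities follow the terms of (0.722 + 0.278)^4.
P(M) = 0.722^4 = 0.271737
P(M+2) = 4 × 0.722^3 × 0.278^1 = 0.418520
P(M+4) = 6 × 0.722^2 × 0.278^2 = 0.241721
P(M+6) = 4 × 0.722^1 × 0.278^3 = 0.062049
P(M+8) = 0.278^4 = 0.005973
The M+2 peak is largest (0.418520); scaling to 100 gives 64.9 : 100.0 : 57.8 : 14.8 : 1.4.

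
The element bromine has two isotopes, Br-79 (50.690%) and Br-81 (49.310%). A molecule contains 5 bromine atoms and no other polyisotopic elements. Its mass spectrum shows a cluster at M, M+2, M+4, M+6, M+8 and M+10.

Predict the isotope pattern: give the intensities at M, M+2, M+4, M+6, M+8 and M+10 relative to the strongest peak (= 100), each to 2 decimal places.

10.57 : 51.40 : 100.00 : 97.28 : 47.31 : 9.21

Each Br atom is independently Br-79 (p = 0.50690) or Br-81 (q = 0.49310); the cluster is the binomial expansion (p + q)^5.
P(M) = 0.50690^5 = 0.033467
P(M+2) = 5 × 0.50690^4 × 0.49310^1 = 0.162777
P(M+4) = 10 × 0.50690^3 × 0.49310^2 = 0.316692
P(M+6) = 10 × 0.50690^2 × 0.49310^3 = 0.308070
P(M+8) = 5 × 0.50690^1 × 0.49310^4 = 0.149842
P(M+10) = 0.49310^5 = 0.029152
The M+4 peak is largest (0.316692); scaling to 100 gives 10.57 : 51.40 : 100.00 : 97.28 : 47.31 : 9.21.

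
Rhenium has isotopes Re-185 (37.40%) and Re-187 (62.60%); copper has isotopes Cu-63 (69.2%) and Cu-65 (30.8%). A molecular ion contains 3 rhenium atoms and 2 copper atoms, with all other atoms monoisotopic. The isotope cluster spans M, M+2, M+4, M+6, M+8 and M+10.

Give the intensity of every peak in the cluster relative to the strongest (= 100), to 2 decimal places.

Rhenium pattern (n=3): 0.05231362 : 0.26268713 : 0.43968487 : 0.24531438
Copper pattern (n=2): 0.478864 : 0.426272 : 0.094864
Convolve the two distributions (both contribute in 2-u steps):
  M: 0.05231362×0.478864 = 0.025051
  M+2: 0.05231362×0.426272 + 0.26268713×0.478864 = 0.148091
  M+4: 0.05231362×0.094864 + 0.26268713×0.426272 + 0.43968487×0.478864 = 0.327488
  M+6: 0.26268713×0.094864 + 0.43968487×0.426272 + 0.24531438×0.478864 = 0.329817
  M+8: 0.43968487×0.094864 + 0.24531438×0.426272 = 0.146281
  M+10: 0.24531438×0.094864 = 0.023272
Scale to base peak (0.329817) = 100: 7.60 : 44.90 : 99.29 : 100.00 : 44.35 : 7.06

7.60 : 44.90 : 99.29 : 100.00 : 44.35 : 7.06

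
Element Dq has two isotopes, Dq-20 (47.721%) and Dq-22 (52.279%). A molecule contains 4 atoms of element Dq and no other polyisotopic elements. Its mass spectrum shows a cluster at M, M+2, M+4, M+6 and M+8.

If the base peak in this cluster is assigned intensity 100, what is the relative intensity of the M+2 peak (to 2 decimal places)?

60.85

(0.47721 + 0.52279)^4 gives M 0.0519, M+2 0.2273, M+4 0.3734, M+6 0.2727, M+8 0.0747; the largest is M+4.
P(M+4) = C(4,2) × 0.47721^2 × 0.52279^2 = 6 × 0.22772938 × 0.27330938 = 0.373443 (base)
P(M+2) = C(4,1) × 0.47721^3 × 0.52279^1 = 4 × 0.10867474 × 0.52279 = 0.227256
Relative intensity = 0.227256 / 0.373443 × 100 = 60.85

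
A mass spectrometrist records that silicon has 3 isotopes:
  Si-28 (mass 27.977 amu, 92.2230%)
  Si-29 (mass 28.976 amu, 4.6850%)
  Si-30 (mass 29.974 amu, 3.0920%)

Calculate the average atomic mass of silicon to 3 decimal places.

28.086 amu

Average mass = Σ (abundance × isotope mass) = 0.922230 × 27.977 + 0.046850 × 28.976 + 0.030920 × 29.974
= 25.8012 + 1.3575 + 0.9268 = 28.0855 amu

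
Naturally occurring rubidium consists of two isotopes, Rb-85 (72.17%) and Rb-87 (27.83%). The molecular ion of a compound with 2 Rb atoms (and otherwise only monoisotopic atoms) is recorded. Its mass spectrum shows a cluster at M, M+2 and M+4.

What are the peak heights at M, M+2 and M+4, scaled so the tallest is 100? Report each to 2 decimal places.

100.00 : 77.12 : 14.87

Expanding (0.7217 + 0.2783)^2:
P(M) = 0.7217^2 = 0.520851
P(M+2) = 2 × 0.7217^1 × 0.2783^1 = 0.401698
P(M+4) = 0.2783^2 = 0.077451
The M peak is largest (0.520851); scaling to 100 gives 100.00 : 77.12 : 14.87.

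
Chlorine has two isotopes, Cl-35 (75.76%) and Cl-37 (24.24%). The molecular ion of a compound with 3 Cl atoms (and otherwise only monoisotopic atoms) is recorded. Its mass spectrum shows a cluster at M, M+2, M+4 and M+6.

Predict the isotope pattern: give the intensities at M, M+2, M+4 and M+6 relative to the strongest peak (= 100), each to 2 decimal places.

100.00 : 95.99 : 30.71 : 3.28

The 3 Cl atoms are independent, so intensities follow the terms of (0.7576 + 0.2424)^3.
P(M) = 0.7576^3 = 0.434830
P(M+2) = 3 × 0.7576^2 × 0.2424^1 = 0.417382
P(M+4) = 3 × 0.7576^1 × 0.2424^2 = 0.133545
P(M+6) = 0.2424^3 = 0.014243
The M peak is largest (0.434830); scaling to 100 gives 100.00 : 95.99 : 30.71 : 3.28.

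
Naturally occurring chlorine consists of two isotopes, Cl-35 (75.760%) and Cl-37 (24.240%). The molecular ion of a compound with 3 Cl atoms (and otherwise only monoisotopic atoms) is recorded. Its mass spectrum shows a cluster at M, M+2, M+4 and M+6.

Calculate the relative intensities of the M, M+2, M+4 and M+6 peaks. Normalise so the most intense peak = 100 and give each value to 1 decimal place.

Expanding (0.75760 + 0.24240)^3:
P(M) = 0.75760^3 = 0.434830
P(M+2) = 3 × 0.75760^2 × 0.24240^1 = 0.417382
P(M+4) = 3 × 0.75760^1 × 0.24240^2 = 0.133545
P(M+6) = 0.24240^3 = 0.014243
The M peak is largest (0.434830); scaling to 100 gives 100.0 : 96.0 : 30.7 : 3.3.

100.0 : 96.0 : 30.7 : 3.3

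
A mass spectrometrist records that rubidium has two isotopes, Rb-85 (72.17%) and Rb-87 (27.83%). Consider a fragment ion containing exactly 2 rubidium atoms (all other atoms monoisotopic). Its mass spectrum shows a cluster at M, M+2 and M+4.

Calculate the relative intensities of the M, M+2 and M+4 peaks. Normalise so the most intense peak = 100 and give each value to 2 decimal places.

100.00 : 77.12 : 14.87

Each Rb atom is independently Rb-85 (p = 0.7217) or Rb-87 (q = 0.2783); the cluster is the binomial expansion (p + q)^2.
P(M) = 0.7217^2 = 0.520851
P(M+2) = 2 × 0.7217^1 × 0.2783^1 = 0.401698
P(M+4) = 0.2783^2 = 0.077451
The M peak is largest (0.520851); scaling to 100 gives 100.00 : 77.12 : 14.87.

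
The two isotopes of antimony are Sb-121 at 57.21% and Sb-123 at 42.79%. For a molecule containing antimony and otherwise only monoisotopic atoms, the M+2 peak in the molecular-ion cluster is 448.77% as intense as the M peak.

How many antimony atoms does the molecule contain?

With n Sb atoms, P(M+2)/P(M) = C(n,1)·p^(n−1)q / p^n = n·q/p = n · 0.4279/0.5721.
n = 4.4877 × 0.5721/0.4279 = 6.00 ≈ 6

6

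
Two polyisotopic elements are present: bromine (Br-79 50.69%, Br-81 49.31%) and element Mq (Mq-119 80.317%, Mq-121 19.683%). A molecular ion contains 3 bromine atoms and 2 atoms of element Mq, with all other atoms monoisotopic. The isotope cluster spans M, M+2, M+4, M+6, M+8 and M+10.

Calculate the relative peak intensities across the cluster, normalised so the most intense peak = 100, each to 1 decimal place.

Bromine pattern (n=3): 0.13024674 : 0.3801026 : 0.36975457 : 0.11989609
Element Mq pattern (n=2): 0.64508205 : 0.3161759 : 0.03874205
Convolve the two distributions (both contribute in 2-u steps):
  M: 0.13024674×0.64508205 = 0.084020
  M+2: 0.13024674×0.3161759 + 0.3801026×0.64508205 = 0.286378
  M+4: 0.13024674×0.03874205 + 0.3801026×0.3161759 + 0.36975457×0.64508205 = 0.363747
  M+6: 0.3801026×0.03874205 + 0.36975457×0.3161759 + 0.11989609×0.64508205 = 0.208976
  M+8: 0.36975457×0.03874205 + 0.11989609×0.3161759 = 0.052233
  M+10: 0.11989609×0.03874205 = 0.004645
Scale to base peak (0.363747) = 100: 23.1 : 78.7 : 100.0 : 57.5 : 14.4 : 1.3

23.1 : 78.7 : 100.0 : 57.5 : 14.4 : 1.3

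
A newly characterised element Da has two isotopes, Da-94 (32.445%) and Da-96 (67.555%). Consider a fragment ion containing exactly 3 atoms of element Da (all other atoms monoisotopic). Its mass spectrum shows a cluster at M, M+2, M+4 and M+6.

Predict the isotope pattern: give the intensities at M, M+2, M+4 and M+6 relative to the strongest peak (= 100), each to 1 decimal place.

Each Da atom is independently Da-94 (p = 0.32445) or Da-96 (q = 0.67555); the cluster is the binomial expansion (p + q)^3.
P(M) = 0.32445^3 = 0.034154
P(M+2) = 3 × 0.32445^2 × 0.67555^1 = 0.213341
P(M+4) = 3 × 0.32445^1 × 0.67555^2 = 0.444206
P(M+6) = 0.67555^3 = 0.308299
The M+4 peak is largest (0.444206); scaling to 100 gives 7.7 : 48.0 : 100.0 : 69.4.

7.7 : 48.0 : 100.0 : 69.4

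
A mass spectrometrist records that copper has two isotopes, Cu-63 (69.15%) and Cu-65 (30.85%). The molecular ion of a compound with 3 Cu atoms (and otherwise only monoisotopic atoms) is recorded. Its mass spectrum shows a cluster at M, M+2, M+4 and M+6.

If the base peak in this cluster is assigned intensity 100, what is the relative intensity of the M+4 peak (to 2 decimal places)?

44.61

(0.6915 + 0.3085)^3 gives M 0.3307, M+2 0.4425, M+4 0.1974, M+6 0.0294; the largest is M+2.
P(M+2) = C(3,1) × 0.6915^2 × 0.3085^1 = 3 × 0.47817225 × 0.3085 = 0.442548 (base)
P(M+4) = C(3,2) × 0.6915^1 × 0.3085^2 = 3 × 0.6915 × 0.09517225 = 0.197435
Relative intensity = 0.197435 / 0.442548 × 100 = 44.61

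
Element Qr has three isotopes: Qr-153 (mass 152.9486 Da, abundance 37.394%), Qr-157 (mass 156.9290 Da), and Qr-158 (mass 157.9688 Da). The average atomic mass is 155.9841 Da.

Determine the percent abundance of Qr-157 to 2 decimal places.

10.33%

The remaining 62.606% is split between Qr-157 (fraction x) and Qr-158 (fraction 0.62606 − x).
Substituting: 156.9290x + 157.9688(0.62606 − x) = 98.790500516
(156.9290 − 157.9688)x = -0.107446412  ⇒  x = 0.10333, y = 0.52273
Qr-157: 10.33%, Qr-158: 52.27%.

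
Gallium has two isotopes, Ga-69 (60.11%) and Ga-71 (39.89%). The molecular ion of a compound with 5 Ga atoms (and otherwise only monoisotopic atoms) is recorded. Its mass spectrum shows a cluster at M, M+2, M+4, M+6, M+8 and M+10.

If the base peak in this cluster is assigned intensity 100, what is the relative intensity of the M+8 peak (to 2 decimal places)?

22.02

Term probabilities: M 0.0785, M+2 0.2604, M+4 0.3456, M+6 0.2293, M+8 0.0761, M+10 0.0101. Base peak = M+4.
P(M+4) = C(5,2) × 0.6011^3 × 0.3989^2 = 10 × 0.21719018 × 0.15912121 = 0.345596 (base)
P(M+8) = C(5,4) × 0.6011^1 × 0.3989^4 = 5 × 0.6011 × 0.02531956 = 0.076098
Relative intensity = 0.076098 / 0.345596 × 100 = 22.02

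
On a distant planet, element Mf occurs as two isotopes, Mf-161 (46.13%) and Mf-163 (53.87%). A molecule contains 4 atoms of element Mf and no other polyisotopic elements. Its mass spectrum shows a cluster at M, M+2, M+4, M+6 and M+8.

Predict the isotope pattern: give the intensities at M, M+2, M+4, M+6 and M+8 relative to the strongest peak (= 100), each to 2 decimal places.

12.22 : 57.09 : 100.00 : 77.85 : 22.73

The 4 Mf atoms are independent, so intensities follow the terms of (0.4613 + 0.5387)^4.
P(M) = 0.4613^4 = 0.045283
P(M+2) = 4 × 0.4613^3 × 0.5387^1 = 0.211523
P(M+4) = 6 × 0.4613^2 × 0.5387^2 = 0.370520
P(M+6) = 4 × 0.4613^1 × 0.5387^3 = 0.288459
P(M+8) = 0.5387^4 = 0.084215
The M+4 peak is largest (0.370520); scaling to 100 gives 12.22 : 57.09 : 100.00 : 77.85 : 22.73.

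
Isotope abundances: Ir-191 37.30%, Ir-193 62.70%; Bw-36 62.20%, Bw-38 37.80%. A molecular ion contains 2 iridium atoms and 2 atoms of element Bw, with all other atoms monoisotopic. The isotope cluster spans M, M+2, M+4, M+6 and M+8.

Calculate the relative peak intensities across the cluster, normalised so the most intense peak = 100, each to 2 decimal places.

Iridium pattern (n=2): 0.139129 : 0.467742 : 0.393129
Element Bw pattern (n=2): 0.386884 : 0.470232 : 0.142884
Convolve the two distributions (both contribute in 2-u steps):
  M: 0.139129×0.386884 = 0.053827
  M+2: 0.139129×0.470232 + 0.467742×0.386884 = 0.246385
  M+4: 0.139129×0.142884 + 0.467742×0.470232 + 0.393129×0.386884 = 0.391922
  M+6: 0.467742×0.142884 + 0.393129×0.470232 = 0.251695
  M+8: 0.393129×0.142884 = 0.056172
Scale to base peak (0.391922) = 100: 13.73 : 62.87 : 100.00 : 64.22 : 14.33

13.73 : 62.87 : 100.00 : 64.22 : 14.33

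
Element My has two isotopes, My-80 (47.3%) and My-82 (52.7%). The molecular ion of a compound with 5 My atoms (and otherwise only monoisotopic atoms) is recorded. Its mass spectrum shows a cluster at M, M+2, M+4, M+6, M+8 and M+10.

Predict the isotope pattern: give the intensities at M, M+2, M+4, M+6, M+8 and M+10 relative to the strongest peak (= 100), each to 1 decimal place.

Expanding (0.473 + 0.527)^5:
P(M) = 0.473^5 = 0.023676
P(M+2) = 5 × 0.473^4 × 0.527^1 = 0.131894
P(M+4) = 10 × 0.473^3 × 0.527^2 = 0.293903
P(M+6) = 10 × 0.473^2 × 0.527^3 = 0.327457
P(M+8) = 5 × 0.473^1 × 0.527^4 = 0.182420
P(M+10) = 0.527^5 = 0.040649
The M+6 peak is largest (0.327457); scaling to 100 gives 7.2 : 40.3 : 89.8 : 100.0 : 55.7 : 12.4.

7.2 : 40.3 : 89.8 : 100.0 : 55.7 : 12.4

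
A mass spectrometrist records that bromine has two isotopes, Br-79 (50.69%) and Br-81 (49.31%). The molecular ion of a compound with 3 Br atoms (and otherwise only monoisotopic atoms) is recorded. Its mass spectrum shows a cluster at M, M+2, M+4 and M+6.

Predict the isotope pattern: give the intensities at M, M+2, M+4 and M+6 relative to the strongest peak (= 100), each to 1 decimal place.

Expanding (0.5069 + 0.4931)^3:
P(M) = 0.5069^3 = 0.130247
P(M+2) = 3 × 0.5069^2 × 0.4931^1 = 0.380103
P(M+4) = 3 × 0.5069^1 × 0.4931^2 = 0.369755
P(M+6) = 0.4931^3 = 0.119896
The M+2 peak is largest (0.380103); scaling to 100 gives 34.3 : 100.0 : 97.3 : 31.5.

34.3 : 100.0 : 97.3 : 31.5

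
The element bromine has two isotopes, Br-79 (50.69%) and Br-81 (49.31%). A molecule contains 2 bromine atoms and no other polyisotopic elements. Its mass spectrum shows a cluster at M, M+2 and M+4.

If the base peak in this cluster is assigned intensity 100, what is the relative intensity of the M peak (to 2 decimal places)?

51.40

Binomial terms of (0.5069 + 0.4931)^2: M 0.2569, M+2 0.4999, M+4 0.2431 → M+2 is the base peak.
P(M+2) = C(2,1) × 0.5069^1 × 0.4931^1 = 2 × 0.5069 × 0.4931 = 0.499905 (base)
P(M) = C(2,0) × 0.5069^2 × 0.4931^0 = 1 × 0.25694761 × 1.0000 = 0.256948
Relative intensity = 0.256948 / 0.499905 × 100 = 51.40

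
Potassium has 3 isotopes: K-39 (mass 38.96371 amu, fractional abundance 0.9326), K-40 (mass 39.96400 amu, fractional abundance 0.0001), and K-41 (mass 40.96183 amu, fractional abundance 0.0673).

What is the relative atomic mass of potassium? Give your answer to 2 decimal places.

Ar = Σ fᵢ·mᵢ = 0.9326 × 38.96371 + 0.0001 × 39.96400 + 0.0673 × 40.96183
= 36.337556 + 0.003996 + 2.756731 = 39.098283 amu

39.10 amu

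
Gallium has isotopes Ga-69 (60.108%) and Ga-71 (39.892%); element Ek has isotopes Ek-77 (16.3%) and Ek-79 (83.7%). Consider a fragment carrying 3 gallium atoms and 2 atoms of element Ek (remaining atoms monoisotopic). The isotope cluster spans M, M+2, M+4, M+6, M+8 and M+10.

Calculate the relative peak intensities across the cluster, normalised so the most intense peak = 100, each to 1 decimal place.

Gallium pattern (n=3): 0.2171685 : 0.432386 : 0.2869625 : 0.063483
Element Ek pattern (n=2): 0.026569 : 0.272862 : 0.700569
Convolve the two distributions (both contribute in 2-u steps):
  M: 0.2171685×0.026569 = 0.005770
  M+2: 0.2171685×0.272862 + 0.432386×0.026569 = 0.070745
  M+4: 0.2171685×0.700569 + 0.432386×0.272862 + 0.2869625×0.026569 = 0.277748
  M+6: 0.432386×0.700569 + 0.2869625×0.272862 + 0.063483×0.026569 = 0.382904
  M+8: 0.2869625×0.700569 + 0.063483×0.272862 = 0.218359
  M+10: 0.063483×0.700569 = 0.044474
Scale to base peak (0.382904) = 100: 1.5 : 18.5 : 72.5 : 100.0 : 57.0 : 11.6

1.5 : 18.5 : 72.5 : 100.0 : 57.0 : 11.6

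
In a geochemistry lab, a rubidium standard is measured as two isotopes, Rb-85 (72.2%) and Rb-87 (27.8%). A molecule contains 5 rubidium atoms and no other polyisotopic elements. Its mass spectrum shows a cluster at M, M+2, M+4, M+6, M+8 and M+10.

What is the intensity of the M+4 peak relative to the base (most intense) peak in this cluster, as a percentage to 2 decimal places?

Binomial terms of (0.722 + 0.278)^5: M 0.1962, M+2 0.3777, M+4 0.2909, M+6 0.1120, M+8 0.0216, M+10 0.0017 → M+2 is the base peak.
P(M+2) = C(5,1) × 0.722^4 × 0.278^1 = 5 × 0.27173701 × 0.2780 = 0.377714 (base)
P(M+4) = C(5,2) × 0.722^3 × 0.278^2 = 10 × 0.37636705 × 0.077284 = 0.290872
Relative intensity = 0.290872 / 0.377714 × 100 = 77.01

77.01%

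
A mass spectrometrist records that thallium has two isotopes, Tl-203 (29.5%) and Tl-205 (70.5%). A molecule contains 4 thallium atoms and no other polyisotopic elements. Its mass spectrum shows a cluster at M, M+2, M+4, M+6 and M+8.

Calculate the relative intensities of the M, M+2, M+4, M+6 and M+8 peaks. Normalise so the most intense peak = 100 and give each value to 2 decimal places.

1.83 : 17.51 : 62.77 : 100.00 : 59.75

The 4 Tl atoms are independent, so intensities follow the terms of (0.295 + 0.705)^4.
P(M) = 0.295^4 = 0.007573
P(M+2) = 4 × 0.295^3 × 0.705^1 = 0.072396
P(M+4) = 6 × 0.295^2 × 0.705^2 = 0.259522
P(M+6) = 4 × 0.295^1 × 0.705^3 = 0.413475
P(M+8) = 0.705^4 = 0.247034
The M+6 peak is largest (0.413475); scaling to 100 gives 1.83 : 17.51 : 62.77 : 100.00 : 59.75.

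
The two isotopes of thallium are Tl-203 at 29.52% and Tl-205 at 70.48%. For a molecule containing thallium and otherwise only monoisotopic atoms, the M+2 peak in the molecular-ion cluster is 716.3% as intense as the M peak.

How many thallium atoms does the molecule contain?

The M+2/M ratio from n Tl atoms is n · q/p = n · 0.7048/0.2952.
n = 7.163 × 0.2952/0.7048 = 3.00 ≈ 3

3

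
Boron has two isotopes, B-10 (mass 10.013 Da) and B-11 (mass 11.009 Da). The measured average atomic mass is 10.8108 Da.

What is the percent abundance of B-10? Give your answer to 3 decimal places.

19.900%

Let x be the fractional abundance of B-10; then B-11 has abundance 1 − x.
10.013·x + 11.009·(1 − x) = 10.8108
(10.013 − 11.009)·x = 10.8108 − 11.009
x = -0.1982 / -0.996 = 0.19900 → 19.900% B-10, 80.100% B-11.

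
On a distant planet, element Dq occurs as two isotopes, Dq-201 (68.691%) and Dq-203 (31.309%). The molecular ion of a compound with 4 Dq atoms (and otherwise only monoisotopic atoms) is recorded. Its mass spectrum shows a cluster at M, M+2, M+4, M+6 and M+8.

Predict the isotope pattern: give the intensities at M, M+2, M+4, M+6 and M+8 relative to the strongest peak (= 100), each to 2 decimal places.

54.85 : 100.00 : 68.37 : 20.77 : 2.37

Expanding (0.68691 + 0.31309)^4:
P(M) = 0.68691^4 = 0.222638
P(M+2) = 4 × 0.68691^3 × 0.31309^1 = 0.405909
P(M+4) = 6 × 0.68691^2 × 0.31309^2 = 0.277517
P(M+6) = 4 × 0.68691^1 × 0.31309^3 = 0.084327
P(M+8) = 0.31309^4 = 0.009609
The M+2 peak is largest (0.405909); scaling to 100 gives 54.85 : 100.00 : 68.37 : 20.77 : 2.37.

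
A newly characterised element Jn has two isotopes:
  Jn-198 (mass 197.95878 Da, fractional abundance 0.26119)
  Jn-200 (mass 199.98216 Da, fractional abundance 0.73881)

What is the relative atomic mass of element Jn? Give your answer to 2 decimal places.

199.45 Da

Ar = Σ fᵢ·mᵢ = 0.26119 × 197.95878 + 0.73881 × 199.98216
= 51.704854 + 147.748820 = 199.453674 Da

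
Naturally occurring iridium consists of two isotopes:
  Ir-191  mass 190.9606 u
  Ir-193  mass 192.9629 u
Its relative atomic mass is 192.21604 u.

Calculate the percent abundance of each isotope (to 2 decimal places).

Ir-191: 37.30%, Ir-193: 62.70%

Writing the weighted mean with unknown fraction x of Ir-191:
190.9606·x + 192.9629·(1 − x) = 192.21604
(190.9606 − 192.9629)·x = 192.21604 − 192.9629
x = -0.74686 / -2.0023 = 0.37300 → 37.30% Ir-191, 62.70% Ir-193.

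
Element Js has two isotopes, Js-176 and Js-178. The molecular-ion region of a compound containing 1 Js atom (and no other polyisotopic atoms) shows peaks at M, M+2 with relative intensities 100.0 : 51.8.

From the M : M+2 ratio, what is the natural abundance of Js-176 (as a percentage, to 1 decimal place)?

Let p = fractional abundance of Js-176. I(M+2)/I(M) = [C(1,1)·p^0·(1−p)] / p^1 = 1·(1−p)/p = 51.8/100.0 = 0.5180
(1−p)/p = 0.5180/1 = 0.5180  ⇒  p = 1/(1 + 0.5180) = 0.6588
Js-176: 65.9%, Js-178: 34.1%.

65.9%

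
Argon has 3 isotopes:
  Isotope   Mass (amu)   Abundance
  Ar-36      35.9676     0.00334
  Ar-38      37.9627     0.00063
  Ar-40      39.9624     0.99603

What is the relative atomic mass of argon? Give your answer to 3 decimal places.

Weight each isotope mass by its fractional abundance: 0.00334 × 35.9676 + 0.00063 × 37.9627 + 0.99603 × 39.9624
= 0.12013 + 0.02392 + 39.80375 = 39.94780 amu

39.948 amu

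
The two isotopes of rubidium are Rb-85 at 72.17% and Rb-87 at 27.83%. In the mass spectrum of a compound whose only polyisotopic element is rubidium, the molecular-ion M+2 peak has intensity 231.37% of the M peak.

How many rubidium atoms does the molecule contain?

With n Rb atoms, P(M+2)/P(M) = C(n,1)·p^(n−1)q / p^n = n·q/p = n · 0.2783/0.7217.
n = 2.3137 × 0.7217/0.2783 = 6.00 ≈ 6

6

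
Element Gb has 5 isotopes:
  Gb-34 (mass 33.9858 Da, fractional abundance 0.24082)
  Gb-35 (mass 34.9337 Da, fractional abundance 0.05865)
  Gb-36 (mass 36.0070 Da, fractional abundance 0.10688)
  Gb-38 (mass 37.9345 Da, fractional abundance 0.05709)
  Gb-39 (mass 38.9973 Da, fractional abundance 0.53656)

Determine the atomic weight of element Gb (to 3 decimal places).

The abundance-weighted mean is 0.24082 × 33.9858 + 0.05865 × 34.9337 + 0.10688 × 36.0070 + 0.05709 × 37.9345 + 0.53656 × 38.9973
= 8.18446 + 2.04886 + 3.84843 + 2.16568 + 20.92439 = 37.17182 Da

37.172 Da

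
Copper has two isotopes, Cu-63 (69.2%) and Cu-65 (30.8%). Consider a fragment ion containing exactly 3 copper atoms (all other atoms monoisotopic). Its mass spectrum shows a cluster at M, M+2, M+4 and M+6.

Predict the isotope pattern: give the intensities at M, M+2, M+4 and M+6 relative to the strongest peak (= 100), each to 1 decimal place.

The 3 Cu atoms are independent, so intensities follow the terms of (0.692 + 0.308)^3.
P(M) = 0.692^3 = 0.331374
P(M+2) = 3 × 0.692^2 × 0.308^1 = 0.442470
P(M+4) = 3 × 0.692^1 × 0.308^2 = 0.196938
P(M+6) = 0.308^3 = 0.029218
The M+2 peak is largest (0.442470); scaling to 100 gives 74.9 : 100.0 : 44.5 : 6.6.

74.9 : 100.0 : 44.5 : 6.6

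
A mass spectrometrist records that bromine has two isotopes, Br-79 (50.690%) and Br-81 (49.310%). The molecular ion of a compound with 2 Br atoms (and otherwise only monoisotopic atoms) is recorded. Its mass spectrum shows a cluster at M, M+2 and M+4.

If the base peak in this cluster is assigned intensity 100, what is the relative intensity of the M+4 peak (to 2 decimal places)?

48.64

Binomial terms of (0.50690 + 0.49310)^2: M 0.2569, M+2 0.4999, M+4 0.2431 → M+2 is the base peak.
P(M+2) = C(2,1) × 0.50690^1 × 0.49310^1 = 2 × 0.5069 × 0.4931 = 0.499905 (base)
P(M+4) = C(2,2) × 0.50690^0 × 0.49310^2 = 1 × 1.0000 × 0.24314761 = 0.243148
Relative intensity = 0.243148 / 0.499905 × 100 = 48.64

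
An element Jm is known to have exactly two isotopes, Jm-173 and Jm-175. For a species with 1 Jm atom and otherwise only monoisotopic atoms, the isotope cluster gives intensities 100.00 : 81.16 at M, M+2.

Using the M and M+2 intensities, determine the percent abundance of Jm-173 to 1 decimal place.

Let p = fractional abundance of Jm-173. I(M+2)/I(M) = [C(1,1)·p^0·(1−p)] / p^1 = 1·(1−p)/p = 81.16/100.00 = 0.8116
(1−p)/p = 0.8116/1 = 0.8116  ⇒  p = 1/(1 + 0.8116) = 0.5520
Jm-173: 55.2%, Jm-175: 44.8%.

55.2%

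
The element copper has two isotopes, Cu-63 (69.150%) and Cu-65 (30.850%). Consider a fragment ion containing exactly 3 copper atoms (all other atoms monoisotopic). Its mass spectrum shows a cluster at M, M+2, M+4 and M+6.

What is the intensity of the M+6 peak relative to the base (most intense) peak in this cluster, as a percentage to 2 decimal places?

(0.69150 + 0.30850)^3 gives M 0.3307, M+2 0.4425, M+4 0.1974, M+6 0.0294; the largest is M+2.
P(M+2) = C(3,1) × 0.69150^2 × 0.30850^1 = 3 × 0.47817225 × 0.3085 = 0.442548 (base)
P(M+6) = C(3,3) × 0.69150^0 × 0.30850^3 = 1 × 1.0000 × 0.02936064 = 0.029361
Relative intensity = 0.029361 / 0.442548 × 100 = 6.63

6.63%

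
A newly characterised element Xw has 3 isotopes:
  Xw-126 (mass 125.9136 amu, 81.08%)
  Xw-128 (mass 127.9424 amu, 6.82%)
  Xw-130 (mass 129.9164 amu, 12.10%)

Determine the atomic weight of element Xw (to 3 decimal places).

The abundance-weighted mean is 0.8108 × 125.9136 + 0.0682 × 127.9424 + 0.1210 × 129.9164
= 102.09075 + 8.72567 + 15.71988 = 126.53630 amu

126.536 amu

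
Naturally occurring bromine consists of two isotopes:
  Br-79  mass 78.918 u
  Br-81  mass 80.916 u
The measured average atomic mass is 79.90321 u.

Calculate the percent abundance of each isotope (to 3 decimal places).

Let x be the fractional abundance of Br-79; then Br-81 has abundance 1 − x.
78.918·x + 80.916·(1 − x) = 79.90321
(78.918 − 80.916)·x = 79.90321 − 80.916
x = -1.01279 / -1.998 = 0.50690 → 50.690% Br-79, 49.310% Br-81.

Br-79: 50.690%, Br-81: 49.310%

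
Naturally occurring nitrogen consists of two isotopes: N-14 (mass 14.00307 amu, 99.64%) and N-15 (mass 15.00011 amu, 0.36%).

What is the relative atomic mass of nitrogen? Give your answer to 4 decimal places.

The abundance-weighted mean is 0.9964 × 14.00307 + 0.0036 × 15.00011
= 13.952659 + 0.054000 = 14.006659 amu

14.0067 amu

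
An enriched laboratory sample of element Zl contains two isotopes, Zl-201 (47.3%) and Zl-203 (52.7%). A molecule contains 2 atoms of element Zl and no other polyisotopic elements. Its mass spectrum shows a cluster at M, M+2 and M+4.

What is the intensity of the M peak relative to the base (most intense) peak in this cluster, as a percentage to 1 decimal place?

44.9%

(0.473 + 0.527)^2 gives M 0.2237, M+2 0.4985, M+4 0.2777; the largest is M+2.
P(M+2) = C(2,1) × 0.473^1 × 0.527^1 = 2 × 0.4730 × 0.5270 = 0.498542 (base)
P(M) = C(2,0) × 0.473^2 × 0.527^0 = 1 × 0.223729 × 1.0000 = 0.223729
Relative intensity = 0.223729 / 0.498542 × 100 = 44.9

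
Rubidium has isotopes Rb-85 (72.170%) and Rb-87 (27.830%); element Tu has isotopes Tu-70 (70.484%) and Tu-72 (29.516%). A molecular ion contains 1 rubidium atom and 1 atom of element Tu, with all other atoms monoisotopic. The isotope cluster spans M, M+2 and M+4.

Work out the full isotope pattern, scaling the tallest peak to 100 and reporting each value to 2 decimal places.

Rubidium pattern (n=1): 0.7217 : 0.2783
Element Tu pattern (n=1): 0.70484 : 0.29516
Convolve the two distributions (both contribute in 2-u steps):
  M: 0.7217×0.70484 = 0.508683
  M+2: 0.7217×0.29516 + 0.2783×0.70484 = 0.409174
  M+4: 0.2783×0.29516 = 0.082143
Scale to base peak (0.508683) = 100: 100.00 : 80.44 : 16.15

100.00 : 80.44 : 16.15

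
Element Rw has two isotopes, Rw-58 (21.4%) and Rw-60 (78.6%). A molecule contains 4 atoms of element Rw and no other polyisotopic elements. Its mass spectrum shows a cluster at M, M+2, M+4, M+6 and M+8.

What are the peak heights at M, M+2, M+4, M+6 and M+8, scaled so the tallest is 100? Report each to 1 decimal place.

0.5 : 7.4 : 40.8 : 100.0 : 91.8

Expanding (0.214 + 0.786)^4:
P(M) = 0.214^4 = 0.002097
P(M+2) = 4 × 0.214^3 × 0.786^1 = 0.030812
P(M+4) = 6 × 0.214^2 × 0.786^2 = 0.169756
P(M+6) = 4 × 0.214^1 × 0.786^3 = 0.415663
P(M+8) = 0.786^4 = 0.381672
The M+6 peak is largest (0.415663); scaling to 100 gives 0.5 : 7.4 : 40.8 : 100.0 : 91.8.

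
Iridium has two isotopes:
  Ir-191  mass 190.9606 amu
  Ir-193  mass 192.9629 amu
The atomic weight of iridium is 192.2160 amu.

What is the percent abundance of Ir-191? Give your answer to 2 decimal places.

37.30%

Writing the weighted mean with unknown fraction x of Ir-191:
190.9606·x + 192.9629·(1 − x) = 192.2160
(190.9606 − 192.9629)·x = 192.2160 − 192.9629
x = -0.7469 / -2.0023 = 0.37302 → 37.30% Ir-191, 62.70% Ir-193.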